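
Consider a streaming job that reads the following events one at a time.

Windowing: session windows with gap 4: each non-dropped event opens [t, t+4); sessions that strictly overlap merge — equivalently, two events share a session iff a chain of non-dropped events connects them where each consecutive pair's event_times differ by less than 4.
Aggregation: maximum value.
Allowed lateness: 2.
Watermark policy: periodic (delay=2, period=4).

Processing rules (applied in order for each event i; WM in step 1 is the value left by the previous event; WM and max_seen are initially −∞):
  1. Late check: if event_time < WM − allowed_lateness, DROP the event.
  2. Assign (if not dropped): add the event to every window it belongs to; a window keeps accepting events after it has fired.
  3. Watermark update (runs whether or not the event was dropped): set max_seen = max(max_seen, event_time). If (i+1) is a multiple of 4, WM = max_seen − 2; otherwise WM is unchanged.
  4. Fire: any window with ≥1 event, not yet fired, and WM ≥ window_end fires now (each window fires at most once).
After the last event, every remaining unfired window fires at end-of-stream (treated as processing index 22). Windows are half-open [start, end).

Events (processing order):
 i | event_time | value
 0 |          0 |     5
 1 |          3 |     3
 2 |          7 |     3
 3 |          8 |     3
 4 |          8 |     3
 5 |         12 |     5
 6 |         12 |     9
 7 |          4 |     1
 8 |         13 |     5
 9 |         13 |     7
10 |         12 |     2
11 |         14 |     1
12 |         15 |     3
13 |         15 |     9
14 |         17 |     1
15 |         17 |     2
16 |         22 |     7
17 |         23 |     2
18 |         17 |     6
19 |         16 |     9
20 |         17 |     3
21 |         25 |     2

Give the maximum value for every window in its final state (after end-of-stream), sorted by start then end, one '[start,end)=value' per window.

[0,12)=5 [12,21)=9 [22,29)=7

i=0 t=0 v=5: → [0,4); WM=−∞
i=1 t=3 v=3: → [0,7); WM=−∞
i=2 t=7 v=3: → [7,11); WM=−∞
i=3 t=8 v=3: → [7,12); WM=6
i=4 t=8 v=3: → [7,12); WM=6
i=5 t=12 v=5: → [12,16); WM=6
i=6 t=12 v=9: → [12,16); WM=6
i=7 t=4 v=1: → [0,12); WM=10
i=8 t=13 v=5: → [12,17); WM=10
i=9 t=13 v=7: → [12,17); WM=10
i=10 t=12 v=2: → [12,17); WM=10
i=11 t=14 v=1: → [12,18); WM=12
i=12 t=15 v=3: → [12,19); WM=12
i=13 t=15 v=9: → [12,19); WM=12
i=14 t=17 v=1: → [12,21); WM=12
i=15 t=17 v=2: → [12,21); WM=15
i=16 t=22 v=7: → [22,26); WM=15
i=17 t=23 v=2: → [22,27); WM=15
i=18 t=17 v=6: → [12,21); WM=15
i=19 t=16 v=9: → [12,21); WM=21
i=20 t=17 v=3: DROP (t<21-2); WM=21
i=21 t=25 v=2: → [22,29); WM=21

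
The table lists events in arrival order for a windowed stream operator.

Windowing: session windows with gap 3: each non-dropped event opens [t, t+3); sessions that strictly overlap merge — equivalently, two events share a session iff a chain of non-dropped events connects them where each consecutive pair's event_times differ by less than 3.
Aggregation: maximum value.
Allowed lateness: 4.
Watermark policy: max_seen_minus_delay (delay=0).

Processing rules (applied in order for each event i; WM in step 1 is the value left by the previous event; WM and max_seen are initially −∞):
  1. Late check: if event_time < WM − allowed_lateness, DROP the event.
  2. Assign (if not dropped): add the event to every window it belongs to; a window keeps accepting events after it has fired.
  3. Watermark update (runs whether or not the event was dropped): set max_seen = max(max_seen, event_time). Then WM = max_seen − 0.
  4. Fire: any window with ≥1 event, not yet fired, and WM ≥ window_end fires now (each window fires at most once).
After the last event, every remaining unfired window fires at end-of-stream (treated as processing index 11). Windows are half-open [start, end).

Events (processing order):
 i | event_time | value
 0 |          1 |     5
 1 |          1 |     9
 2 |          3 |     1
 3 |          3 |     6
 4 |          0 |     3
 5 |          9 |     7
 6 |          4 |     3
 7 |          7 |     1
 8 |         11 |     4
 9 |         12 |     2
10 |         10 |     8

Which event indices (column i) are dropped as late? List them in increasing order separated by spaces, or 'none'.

6

i=0 t=1 v=5: → [1,4); WM=1
i=1 t=1 v=9: → [1,4); WM=1
i=2 t=3 v=1: → [1,6); WM=3
i=3 t=3 v=6: → [1,6); WM=3
i=4 t=0 v=3: → [0,6); WM=3
i=5 t=9 v=7: → [9,12); WM=9
i=6 t=4 v=3: DROP (t<9-4); WM=9
i=7 t=7 v=1: → [7,12); WM=9
i=8 t=11 v=4: → [7,14); WM=11
i=9 t=12 v=2: → [7,15); WM=12
i=10 t=10 v=8: → [7,15); WM=12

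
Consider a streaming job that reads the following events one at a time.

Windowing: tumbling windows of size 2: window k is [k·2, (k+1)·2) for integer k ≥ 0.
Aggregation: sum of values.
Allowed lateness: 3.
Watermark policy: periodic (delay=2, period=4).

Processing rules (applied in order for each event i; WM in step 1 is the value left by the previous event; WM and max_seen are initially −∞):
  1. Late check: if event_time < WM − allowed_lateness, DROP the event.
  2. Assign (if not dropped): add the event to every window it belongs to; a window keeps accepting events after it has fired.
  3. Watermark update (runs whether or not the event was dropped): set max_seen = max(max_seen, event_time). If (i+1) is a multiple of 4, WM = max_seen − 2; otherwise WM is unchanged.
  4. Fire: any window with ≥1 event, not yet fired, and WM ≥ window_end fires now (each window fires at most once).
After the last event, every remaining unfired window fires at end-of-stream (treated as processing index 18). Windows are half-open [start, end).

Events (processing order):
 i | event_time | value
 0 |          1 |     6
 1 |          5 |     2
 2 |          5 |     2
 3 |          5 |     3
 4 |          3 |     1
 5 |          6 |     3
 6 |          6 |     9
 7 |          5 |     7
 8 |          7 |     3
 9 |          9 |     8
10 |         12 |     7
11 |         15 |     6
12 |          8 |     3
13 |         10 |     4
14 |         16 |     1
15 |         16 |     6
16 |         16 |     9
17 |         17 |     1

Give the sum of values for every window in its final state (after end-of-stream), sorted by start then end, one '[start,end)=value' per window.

[0,2)=6 [2,4)=1 [4,6)=14 [6,8)=15 [8,10)=8 [10,12)=4 [12,14)=7 [14,16)=6 [16,18)=17

i=0 t=1 v=6: → [0,2); WM=−∞
i=1 t=5 v=2: → [4,6); WM=−∞
i=2 t=5 v=2: → [4,6); WM=−∞
i=3 t=5 v=3: → [4,6); WM=3; [0,2) fires=6
i=4 t=3 v=1: → [2,4); WM=3
i=5 t=6 v=3: → [6,8); WM=3
i=6 t=6 v=9: → [6,8); WM=3
i=7 t=5 v=7: → [4,6); WM=4; [2,4) fires=1
i=8 t=7 v=3: → [6,8); WM=4
i=9 t=9 v=8: → [8,10); WM=4
i=10 t=12 v=7: → [12,14); WM=4
i=11 t=15 v=6: → [14,16); WM=13; [4,6) fires=14 [6,8) fires=15 [8,10) fires=8
i=12 t=8 v=3: DROP (t<13-3); WM=13
i=13 t=10 v=4: → [10,12); WM=13; [10,12) fires=4
i=14 t=16 v=1: → [16,18); WM=13
i=15 t=16 v=6: → [16,18); WM=14; [12,14) fires=7
i=16 t=16 v=9: → [16,18); WM=14
i=17 t=17 v=1: → [16,18); WM=14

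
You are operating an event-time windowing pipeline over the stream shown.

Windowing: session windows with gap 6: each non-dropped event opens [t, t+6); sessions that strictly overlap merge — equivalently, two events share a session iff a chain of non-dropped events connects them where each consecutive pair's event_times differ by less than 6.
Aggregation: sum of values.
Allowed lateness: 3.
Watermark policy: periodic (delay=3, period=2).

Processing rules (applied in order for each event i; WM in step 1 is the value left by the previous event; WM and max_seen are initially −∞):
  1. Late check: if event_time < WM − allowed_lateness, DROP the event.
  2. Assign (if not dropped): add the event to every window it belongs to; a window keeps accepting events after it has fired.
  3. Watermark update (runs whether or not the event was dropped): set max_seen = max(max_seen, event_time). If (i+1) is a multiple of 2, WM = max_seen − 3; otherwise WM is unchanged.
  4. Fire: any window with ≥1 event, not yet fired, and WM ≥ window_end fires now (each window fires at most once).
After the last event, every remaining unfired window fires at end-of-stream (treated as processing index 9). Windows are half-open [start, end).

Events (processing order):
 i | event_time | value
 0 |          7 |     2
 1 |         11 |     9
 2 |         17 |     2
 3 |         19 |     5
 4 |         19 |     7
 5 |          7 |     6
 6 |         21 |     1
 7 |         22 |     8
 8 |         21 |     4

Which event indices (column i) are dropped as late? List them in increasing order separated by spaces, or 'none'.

5

i=0 t=7 v=2: → [7,13); WM=−∞
i=1 t=11 v=9: → [7,17); WM=8
i=2 t=17 v=2: → [17,23); WM=8
i=3 t=19 v=5: → [17,25); WM=16
i=4 t=19 v=7: → [17,25); WM=16
i=5 t=7 v=6: DROP (t<16-3); WM=16
i=6 t=21 v=1: → [17,27); WM=16
i=7 t=22 v=8: → [17,28); WM=19
i=8 t=21 v=4: → [17,28); WM=19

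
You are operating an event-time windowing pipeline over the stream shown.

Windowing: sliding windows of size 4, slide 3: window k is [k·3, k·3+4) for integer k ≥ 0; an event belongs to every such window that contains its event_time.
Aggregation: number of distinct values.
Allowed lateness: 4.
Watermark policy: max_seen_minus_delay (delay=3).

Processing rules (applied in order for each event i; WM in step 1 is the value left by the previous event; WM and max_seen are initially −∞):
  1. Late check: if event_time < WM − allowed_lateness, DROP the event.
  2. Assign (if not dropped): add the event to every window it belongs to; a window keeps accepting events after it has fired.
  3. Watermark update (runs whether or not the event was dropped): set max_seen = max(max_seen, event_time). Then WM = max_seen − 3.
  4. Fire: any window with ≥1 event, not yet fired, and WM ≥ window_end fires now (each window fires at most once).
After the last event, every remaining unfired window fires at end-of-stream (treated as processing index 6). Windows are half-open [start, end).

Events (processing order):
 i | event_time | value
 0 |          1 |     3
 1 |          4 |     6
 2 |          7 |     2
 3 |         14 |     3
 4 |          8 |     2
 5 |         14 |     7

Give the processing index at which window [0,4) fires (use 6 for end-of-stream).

2

i=0 t=1 v=3: → [0,4); WM=-2
i=1 t=4 v=6: → [3,7); WM=1
i=2 t=7 v=2: → [6,10); WM=4; [0,4) fires=1
i=3 t=14 v=3: → [12,16); WM=11; [3,7) fires=1 [6,10) fires=1
i=4 t=8 v=2: → [6,10); WM=11
i=5 t=14 v=7: → [12,16); WM=11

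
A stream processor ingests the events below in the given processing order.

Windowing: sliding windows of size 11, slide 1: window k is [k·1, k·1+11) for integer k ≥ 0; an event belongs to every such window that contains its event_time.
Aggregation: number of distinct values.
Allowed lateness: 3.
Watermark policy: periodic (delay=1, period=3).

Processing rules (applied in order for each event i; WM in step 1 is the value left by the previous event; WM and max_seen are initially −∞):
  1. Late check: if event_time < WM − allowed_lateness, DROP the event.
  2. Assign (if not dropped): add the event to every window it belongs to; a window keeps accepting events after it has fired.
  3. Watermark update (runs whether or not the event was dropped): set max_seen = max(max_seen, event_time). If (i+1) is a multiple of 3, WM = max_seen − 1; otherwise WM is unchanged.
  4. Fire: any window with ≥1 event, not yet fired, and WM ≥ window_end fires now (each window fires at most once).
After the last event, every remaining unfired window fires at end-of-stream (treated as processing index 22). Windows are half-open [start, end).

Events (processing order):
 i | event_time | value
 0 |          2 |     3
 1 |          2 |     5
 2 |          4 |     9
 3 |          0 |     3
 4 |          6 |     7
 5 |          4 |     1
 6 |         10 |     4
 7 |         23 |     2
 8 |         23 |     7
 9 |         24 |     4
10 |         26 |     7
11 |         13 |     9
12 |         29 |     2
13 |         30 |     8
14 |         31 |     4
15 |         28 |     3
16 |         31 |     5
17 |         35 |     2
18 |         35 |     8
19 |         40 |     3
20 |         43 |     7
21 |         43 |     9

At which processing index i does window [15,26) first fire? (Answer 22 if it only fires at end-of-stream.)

i=0 t=2 v=3: → [2,13),[1,12),[0,11); WM=−∞
i=1 t=2 v=5: → [2,13),[1,12),[0,11); WM=−∞
i=2 t=4 v=9: → [4,15),[3,14),[2,13),[1,12),[0,11); WM=3
i=3 t=0 v=3: → [0,11); WM=3
i=4 t=6 v=7: → [6,17),[5,16),[4,15),[3,14),[2,13),[1,12),[0,11); WM=3
i=5 t=4 v=1: → [4,15),[3,14),[2,13),[1,12),[0,11); WM=5
i=6 t=10 v=4: → [10,21),[9,20),[8,19),[7,18),[6,17),[5,16),[4,15),[3,14),[2,13),[1,12),[0,11); WM=5
i=7 t=23 v=2: → [23,34),[22,33),[21,32),[20,31),[19,30),[18,29),[17,28),[16,27),[15,26),[14,25),[13,24); WM=5
i=8 t=23 v=7: → [23,34),[22,33),[21,32),[20,31),[19,30),[18,29),[17,28),[16,27),[15,26),[14,25),[13,24); WM=22; [0,11) fires=6 [1,12) fires=6 [2,13) fires=6 [3,14) fires=4 [4,15) fires=4 [5,16) fires=2 [6,17) fires=2 [7,18) fires=1 [8,19) fires=1 [9,20) fires=1 [10,21) fires=1
i=9 t=24 v=4: → [24,35),[23,34),[22,33),[21,32),[20,31),[19,30),[18,29),[17,28),[16,27),[15,26),[14,25); WM=22
i=10 t=26 v=7: → [26,37),[25,36),[24,35),[23,34),[22,33),[21,32),[20,31),[19,30),[18,29),[17,28),[16,27); WM=22
i=11 t=13 v=9: DROP (t<22-3); WM=25; [13,24) fires=2 [14,25) fires=3
i=12 t=29 v=2: → [29,40),[28,39),[27,38),[26,37),[25,36),[24,35),[23,34),[22,33),[21,32),[20,31),[19,30); WM=25
i=13 t=30 v=8: → [30,41),[29,40),[28,39),[27,38),[26,37),[25,36),[24,35),[23,34),[22,33),[21,32),[20,31); WM=25
i=14 t=31 v=4: → [31,42),[30,41),[29,40),[28,39),[27,38),[26,37),[25,36),[24,35),[23,34),[22,33),[21,32); WM=30; [15,26) fires=3 [16,27) fires=3 [17,28) fires=3 [18,29) fires=3 [19,30) fires=3
i=15 t=28 v=3: → [28,39),[27,38),[26,37),[25,36),[24,35),[23,34),[22,33),[21,32),[20,31),[19,30),[18,29); WM=30
i=16 t=31 v=5: → [31,42),[30,41),[29,40),[28,39),[27,38),[26,37),[25,36),[24,35),[23,34),[22,33),[21,32); WM=30
i=17 t=35 v=2: → [35,46),[34,45),[33,44),[32,43),[31,42),[30,41),[29,40),[28,39),[27,38),[26,37),[25,36); WM=34; [20,31) fires=5 [21,32) fires=6 [22,33) fires=6 [23,34) fires=6
i=18 t=35 v=8: → [35,46),[34,45),[33,44),[32,43),[31,42),[30,41),[29,40),[28,39),[27,38),[26,37),[25,36); WM=34
i=19 t=40 v=3: → [40,51),[39,50),[38,49),[37,48),[36,47),[35,46),[34,45),[33,44),[32,43),[31,42),[30,41); WM=34
i=20 t=43 v=7: → [43,54),[42,53),[41,52),[40,51),[39,50),[38,49),[37,48),[36,47),[35,46),[34,45),[33,44); WM=42; [24,35) fires=6 [25,36) fires=6 [26,37) fires=6 [27,38) fires=5 [28,39) fires=5 [29,40) fires=4 [30,41) fires=5 [31,42) fires=5
i=21 t=43 v=9: → [43,54),[42,53),[41,52),[40,51),[39,50),[38,49),[37,48),[36,47),[35,46),[34,45),[33,44); WM=42

14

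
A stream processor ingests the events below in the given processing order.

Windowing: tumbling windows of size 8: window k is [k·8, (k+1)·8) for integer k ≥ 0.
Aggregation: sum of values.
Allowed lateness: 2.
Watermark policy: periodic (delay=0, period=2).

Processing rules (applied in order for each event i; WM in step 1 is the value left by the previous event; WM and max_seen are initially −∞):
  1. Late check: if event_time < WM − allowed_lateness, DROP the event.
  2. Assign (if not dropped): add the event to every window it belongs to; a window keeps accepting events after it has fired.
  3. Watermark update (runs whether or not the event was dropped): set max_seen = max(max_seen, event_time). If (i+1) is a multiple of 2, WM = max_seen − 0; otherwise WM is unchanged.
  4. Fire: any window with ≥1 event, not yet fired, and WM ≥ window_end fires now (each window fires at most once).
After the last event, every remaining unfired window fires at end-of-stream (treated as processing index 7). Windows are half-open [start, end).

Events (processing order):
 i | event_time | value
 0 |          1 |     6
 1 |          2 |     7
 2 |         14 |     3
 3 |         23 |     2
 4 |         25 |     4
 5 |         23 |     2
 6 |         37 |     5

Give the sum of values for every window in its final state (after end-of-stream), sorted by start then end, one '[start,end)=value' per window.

[0,8)=13 [8,16)=3 [16,24)=4 [24,32)=4 [32,40)=5

i=0 t=1 v=6: → [0,8); WM=−∞
i=1 t=2 v=7: → [0,8); WM=2
i=2 t=14 v=3: → [8,16); WM=2
i=3 t=23 v=2: → [16,24); WM=23; [0,8) fires=13 [8,16) fires=3
i=4 t=25 v=4: → [24,32); WM=23
i=5 t=23 v=2: → [16,24); WM=25; [16,24) fires=4
i=6 t=37 v=5: → [32,40); WM=25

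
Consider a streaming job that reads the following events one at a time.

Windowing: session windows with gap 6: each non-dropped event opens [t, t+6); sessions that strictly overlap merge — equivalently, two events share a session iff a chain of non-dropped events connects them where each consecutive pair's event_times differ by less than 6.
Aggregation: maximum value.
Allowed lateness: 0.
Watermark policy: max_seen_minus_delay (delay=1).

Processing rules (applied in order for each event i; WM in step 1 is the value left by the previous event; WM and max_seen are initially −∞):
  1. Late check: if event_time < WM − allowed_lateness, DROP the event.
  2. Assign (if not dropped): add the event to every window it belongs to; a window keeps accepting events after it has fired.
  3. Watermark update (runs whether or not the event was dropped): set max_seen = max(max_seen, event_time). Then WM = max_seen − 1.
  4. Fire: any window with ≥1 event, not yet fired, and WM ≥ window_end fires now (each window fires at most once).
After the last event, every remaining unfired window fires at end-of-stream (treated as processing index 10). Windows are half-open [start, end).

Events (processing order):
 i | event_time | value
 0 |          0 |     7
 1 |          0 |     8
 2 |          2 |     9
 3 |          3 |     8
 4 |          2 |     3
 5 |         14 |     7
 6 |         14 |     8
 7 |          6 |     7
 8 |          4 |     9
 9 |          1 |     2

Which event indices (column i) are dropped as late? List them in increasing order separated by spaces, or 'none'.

i=0 t=0 v=7: → [0,6); WM=-1
i=1 t=0 v=8: → [0,6); WM=-1
i=2 t=2 v=9: → [0,8); WM=1
i=3 t=3 v=8: → [0,9); WM=2
i=4 t=2 v=3: → [0,9); WM=2
i=5 t=14 v=7: → [14,20); WM=13
i=6 t=14 v=8: → [14,20); WM=13
i=7 t=6 v=7: DROP (t<13-0); WM=13
i=8 t=4 v=9: DROP (t<13-0); WM=13
i=9 t=1 v=2: DROP (t<13-0); WM=13

7 8 9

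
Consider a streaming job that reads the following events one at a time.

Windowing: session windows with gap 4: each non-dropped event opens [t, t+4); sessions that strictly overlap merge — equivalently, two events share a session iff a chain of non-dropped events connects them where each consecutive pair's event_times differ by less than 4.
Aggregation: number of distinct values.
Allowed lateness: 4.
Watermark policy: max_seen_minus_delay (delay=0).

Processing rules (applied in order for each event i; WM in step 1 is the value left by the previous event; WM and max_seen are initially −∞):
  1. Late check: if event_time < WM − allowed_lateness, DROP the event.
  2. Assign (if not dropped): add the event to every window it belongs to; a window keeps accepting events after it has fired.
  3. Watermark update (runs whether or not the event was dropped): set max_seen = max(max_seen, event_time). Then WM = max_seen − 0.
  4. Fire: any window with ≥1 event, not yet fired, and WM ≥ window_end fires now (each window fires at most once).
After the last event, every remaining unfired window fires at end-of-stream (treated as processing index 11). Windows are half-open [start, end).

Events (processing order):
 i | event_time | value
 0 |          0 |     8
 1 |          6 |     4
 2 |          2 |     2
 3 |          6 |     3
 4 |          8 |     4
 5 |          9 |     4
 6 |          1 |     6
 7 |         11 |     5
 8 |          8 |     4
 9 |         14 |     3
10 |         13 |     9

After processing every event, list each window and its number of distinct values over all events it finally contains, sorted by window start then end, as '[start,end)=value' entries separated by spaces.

i=0 t=0 v=8: → [0,4); WM=0
i=1 t=6 v=4: → [6,10); WM=6
i=2 t=2 v=2: → [0,6); WM=6
i=3 t=6 v=3: → [6,10); WM=6
i=4 t=8 v=4: → [6,12); WM=8
i=5 t=9 v=4: → [6,13); WM=9
i=6 t=1 v=6: DROP (t<9-4); WM=9
i=7 t=11 v=5: → [6,15); WM=11
i=8 t=8 v=4: → [6,15); WM=11
i=9 t=14 v=3: → [6,18); WM=14
i=10 t=13 v=9: → [6,18); WM=14

[0,6)=2 [6,18)=4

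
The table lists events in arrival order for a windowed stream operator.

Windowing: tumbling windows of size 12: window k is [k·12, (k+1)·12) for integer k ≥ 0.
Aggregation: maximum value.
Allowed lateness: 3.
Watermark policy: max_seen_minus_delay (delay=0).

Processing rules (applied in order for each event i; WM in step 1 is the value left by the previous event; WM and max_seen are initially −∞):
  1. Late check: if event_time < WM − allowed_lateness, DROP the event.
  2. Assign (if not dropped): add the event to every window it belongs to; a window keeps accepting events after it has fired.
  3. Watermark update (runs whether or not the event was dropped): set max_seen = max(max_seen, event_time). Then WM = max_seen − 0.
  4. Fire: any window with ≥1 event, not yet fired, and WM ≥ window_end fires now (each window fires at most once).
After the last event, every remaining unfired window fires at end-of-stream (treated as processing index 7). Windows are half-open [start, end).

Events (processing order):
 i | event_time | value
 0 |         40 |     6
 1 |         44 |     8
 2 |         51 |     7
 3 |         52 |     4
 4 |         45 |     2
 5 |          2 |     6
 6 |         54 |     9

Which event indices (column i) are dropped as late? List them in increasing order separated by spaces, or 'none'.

i=0 t=40 v=6: → [36,48); WM=40
i=1 t=44 v=8: → [36,48); WM=44
i=2 t=51 v=7: → [48,60); WM=51; [36,48) fires=8
i=3 t=52 v=4: → [48,60); WM=52
i=4 t=45 v=2: DROP (t<52-3); WM=52
i=5 t=2 v=6: DROP (t<52-3); WM=52
i=6 t=54 v=9: → [48,60); WM=54

4 5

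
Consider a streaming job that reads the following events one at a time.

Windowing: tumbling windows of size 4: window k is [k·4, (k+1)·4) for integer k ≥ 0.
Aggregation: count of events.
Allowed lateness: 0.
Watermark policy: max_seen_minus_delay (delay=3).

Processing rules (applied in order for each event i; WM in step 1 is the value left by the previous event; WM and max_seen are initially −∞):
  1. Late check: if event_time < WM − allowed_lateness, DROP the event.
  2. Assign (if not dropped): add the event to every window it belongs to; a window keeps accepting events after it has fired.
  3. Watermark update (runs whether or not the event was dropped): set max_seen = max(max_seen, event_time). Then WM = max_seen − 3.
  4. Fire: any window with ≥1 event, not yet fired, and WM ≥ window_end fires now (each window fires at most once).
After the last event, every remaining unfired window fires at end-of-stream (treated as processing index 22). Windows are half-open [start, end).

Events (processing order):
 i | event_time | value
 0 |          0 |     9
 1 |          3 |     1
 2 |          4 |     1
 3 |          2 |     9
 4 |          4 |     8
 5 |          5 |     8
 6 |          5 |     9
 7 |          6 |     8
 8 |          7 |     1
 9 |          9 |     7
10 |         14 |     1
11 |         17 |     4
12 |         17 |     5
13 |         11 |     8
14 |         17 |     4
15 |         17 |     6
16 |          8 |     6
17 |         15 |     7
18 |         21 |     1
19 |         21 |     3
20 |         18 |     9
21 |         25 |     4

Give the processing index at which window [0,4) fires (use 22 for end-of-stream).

i=0 t=0 v=9: → [0,4); WM=-3
i=1 t=3 v=1: → [0,4); WM=0
i=2 t=4 v=1: → [4,8); WM=1
i=3 t=2 v=9: → [0,4); WM=1
i=4 t=4 v=8: → [4,8); WM=1
i=5 t=5 v=8: → [4,8); WM=2
i=6 t=5 v=9: → [4,8); WM=2
i=7 t=6 v=8: → [4,8); WM=3
i=8 t=7 v=1: → [4,8); WM=4; [0,4) fires=3
i=9 t=9 v=7: → [8,12); WM=6
i=10 t=14 v=1: → [12,16); WM=11; [4,8) fires=6
i=11 t=17 v=4: → [16,20); WM=14; [8,12) fires=1
i=12 t=17 v=5: → [16,20); WM=14
i=13 t=11 v=8: DROP (t<14-0); WM=14
i=14 t=17 v=4: → [16,20); WM=14
i=15 t=17 v=6: → [16,20); WM=14
i=16 t=8 v=6: DROP (t<14-0); WM=14
i=17 t=15 v=7: → [12,16); WM=14
i=18 t=21 v=1: → [20,24); WM=18; [12,16) fires=2
i=19 t=21 v=3: → [20,24); WM=18
i=20 t=18 v=9: → [16,20); WM=18
i=21 t=25 v=4: → [24,28); WM=22; [16,20) fires=5

8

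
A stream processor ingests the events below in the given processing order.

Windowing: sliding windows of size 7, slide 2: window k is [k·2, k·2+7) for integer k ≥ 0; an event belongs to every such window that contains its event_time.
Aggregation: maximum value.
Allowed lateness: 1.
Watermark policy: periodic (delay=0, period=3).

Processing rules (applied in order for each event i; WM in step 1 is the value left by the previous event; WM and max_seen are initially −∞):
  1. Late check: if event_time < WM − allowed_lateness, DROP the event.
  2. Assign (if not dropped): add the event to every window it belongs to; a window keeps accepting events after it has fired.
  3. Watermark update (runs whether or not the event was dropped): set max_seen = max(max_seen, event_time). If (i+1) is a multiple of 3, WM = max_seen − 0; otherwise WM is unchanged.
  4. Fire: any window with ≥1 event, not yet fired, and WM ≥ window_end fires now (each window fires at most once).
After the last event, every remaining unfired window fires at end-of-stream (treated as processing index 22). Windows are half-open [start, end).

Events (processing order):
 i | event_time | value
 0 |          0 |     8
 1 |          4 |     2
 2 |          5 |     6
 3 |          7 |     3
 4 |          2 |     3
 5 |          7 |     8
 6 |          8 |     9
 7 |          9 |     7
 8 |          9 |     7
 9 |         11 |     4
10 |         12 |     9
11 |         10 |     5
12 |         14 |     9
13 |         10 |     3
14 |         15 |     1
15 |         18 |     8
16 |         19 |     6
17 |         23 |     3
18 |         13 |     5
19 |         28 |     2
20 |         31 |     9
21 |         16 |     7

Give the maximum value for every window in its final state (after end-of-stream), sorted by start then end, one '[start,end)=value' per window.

[0,7)=8 [2,9)=9 [4,11)=9 [6,13)=9 [8,15)=9 [10,17)=9 [12,19)=9 [14,21)=9 [16,23)=8 [18,25)=8 [20,27)=3 [22,29)=3 [24,31)=2 [26,33)=9 [28,35)=9 [30,37)=9

i=0 t=0 v=8: → [0,7); WM=−∞
i=1 t=4 v=2: → [4,11),[2,9),[0,7); WM=−∞
i=2 t=5 v=6: → [4,11),[2,9),[0,7); WM=5
i=3 t=7 v=3: → [6,13),[4,11),[2,9); WM=5
i=4 t=2 v=3: DROP (t<5-1); WM=5
i=5 t=7 v=8: → [6,13),[4,11),[2,9); WM=7; [0,7) fires=8
i=6 t=8 v=9: → [8,15),[6,13),[4,11),[2,9); WM=7
i=7 t=9 v=7: → [8,15),[6,13),[4,11); WM=7
i=8 t=9 v=7: → [8,15),[6,13),[4,11); WM=9; [2,9) fires=9
i=9 t=11 v=4: → [10,17),[8,15),[6,13); WM=9
i=10 t=12 v=9: → [12,19),[10,17),[8,15),[6,13); WM=9
i=11 t=10 v=5: → [10,17),[8,15),[6,13),[4,11); WM=12; [4,11) fires=9
i=12 t=14 v=9: → [14,21),[12,19),[10,17),[8,15); WM=12
i=13 t=10 v=3: DROP (t<12-1); WM=12
i=14 t=15 v=1: → [14,21),[12,19),[10,17); WM=15; [6,13) fires=9 [8,15) fires=9
i=15 t=18 v=8: → [18,25),[16,23),[14,21),[12,19); WM=15
i=16 t=19 v=6: → [18,25),[16,23),[14,21); WM=15
i=17 t=23 v=3: → [22,29),[20,27),[18,25); WM=23; [10,17) fires=9 [12,19) fires=9 [14,21) fires=9 [16,23) fires=8
i=18 t=13 v=5: DROP (t<23-1); WM=23
i=19 t=28 v=2: → [28,35),[26,33),[24,31),[22,29); WM=23
i=20 t=31 v=9: → [30,37),[28,35),[26,33); WM=31; [18,25) fires=8 [20,27) fires=3 [22,29) fires=3 [24,31) fires=2
i=21 t=16 v=7: DROP (t<31-1); WM=31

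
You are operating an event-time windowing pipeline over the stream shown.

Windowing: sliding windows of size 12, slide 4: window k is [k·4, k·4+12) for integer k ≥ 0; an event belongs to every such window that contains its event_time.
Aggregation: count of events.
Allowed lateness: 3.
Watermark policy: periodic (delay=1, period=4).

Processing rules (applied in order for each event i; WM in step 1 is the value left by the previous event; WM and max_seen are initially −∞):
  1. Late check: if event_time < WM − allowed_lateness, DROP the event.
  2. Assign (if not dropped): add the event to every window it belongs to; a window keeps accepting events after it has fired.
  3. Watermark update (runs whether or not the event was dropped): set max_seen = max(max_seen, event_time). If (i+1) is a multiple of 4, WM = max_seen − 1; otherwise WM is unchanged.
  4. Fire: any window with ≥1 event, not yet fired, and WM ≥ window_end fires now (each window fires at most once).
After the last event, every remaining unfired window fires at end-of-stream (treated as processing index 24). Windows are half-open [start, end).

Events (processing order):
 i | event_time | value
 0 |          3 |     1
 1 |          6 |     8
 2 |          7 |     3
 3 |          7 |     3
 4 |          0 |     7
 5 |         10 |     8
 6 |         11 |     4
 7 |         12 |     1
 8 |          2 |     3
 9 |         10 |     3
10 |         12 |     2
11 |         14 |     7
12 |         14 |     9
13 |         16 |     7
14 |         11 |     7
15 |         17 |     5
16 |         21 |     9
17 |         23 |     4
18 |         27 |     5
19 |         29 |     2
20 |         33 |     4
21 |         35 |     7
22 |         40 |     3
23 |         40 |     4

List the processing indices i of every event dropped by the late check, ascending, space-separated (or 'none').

i=0 t=3 v=1: → [0,12); WM=−∞
i=1 t=6 v=8: → [4,16),[0,12); WM=−∞
i=2 t=7 v=3: → [4,16),[0,12); WM=−∞
i=3 t=7 v=3: → [4,16),[0,12); WM=6
i=4 t=0 v=7: DROP (t<6-3); WM=6
i=5 t=10 v=8: → [8,20),[4,16),[0,12); WM=6
i=6 t=11 v=4: → [8,20),[4,16),[0,12); WM=6
i=7 t=12 v=1: → [12,24),[8,20),[4,16); WM=11
i=8 t=2 v=3: DROP (t<11-3); WM=11
i=9 t=10 v=3: → [8,20),[4,16),[0,12); WM=11
i=10 t=12 v=2: → [12,24),[8,20),[4,16); WM=11
i=11 t=14 v=7: → [12,24),[8,20),[4,16); WM=13; [0,12) fires=7
i=12 t=14 v=9: → [12,24),[8,20),[4,16); WM=13
i=13 t=16 v=7: → [16,28),[12,24),[8,20); WM=13
i=14 t=11 v=7: → [8,20),[4,16),[0,12); WM=13
i=15 t=17 v=5: → [16,28),[12,24),[8,20); WM=16; [4,16) fires=11
i=16 t=21 v=9: → [20,32),[16,28),[12,24); WM=16
i=17 t=23 v=4: → [20,32),[16,28),[12,24); WM=16
i=18 t=27 v=5: → [24,36),[20,32),[16,28); WM=16
i=19 t=29 v=2: → [28,40),[24,36),[20,32); WM=28; [8,20) fires=10 [12,24) fires=8 [16,28) fires=5
i=20 t=33 v=4: → [32,44),[28,40),[24,36); WM=28
i=21 t=35 v=7: → [32,44),[28,40),[24,36); WM=28
i=22 t=40 v=3: → [40,52),[36,48),[32,44); WM=28
i=23 t=40 v=4: → [40,52),[36,48),[32,44); WM=39; [20,32) fires=4 [24,36) fires=4

4 8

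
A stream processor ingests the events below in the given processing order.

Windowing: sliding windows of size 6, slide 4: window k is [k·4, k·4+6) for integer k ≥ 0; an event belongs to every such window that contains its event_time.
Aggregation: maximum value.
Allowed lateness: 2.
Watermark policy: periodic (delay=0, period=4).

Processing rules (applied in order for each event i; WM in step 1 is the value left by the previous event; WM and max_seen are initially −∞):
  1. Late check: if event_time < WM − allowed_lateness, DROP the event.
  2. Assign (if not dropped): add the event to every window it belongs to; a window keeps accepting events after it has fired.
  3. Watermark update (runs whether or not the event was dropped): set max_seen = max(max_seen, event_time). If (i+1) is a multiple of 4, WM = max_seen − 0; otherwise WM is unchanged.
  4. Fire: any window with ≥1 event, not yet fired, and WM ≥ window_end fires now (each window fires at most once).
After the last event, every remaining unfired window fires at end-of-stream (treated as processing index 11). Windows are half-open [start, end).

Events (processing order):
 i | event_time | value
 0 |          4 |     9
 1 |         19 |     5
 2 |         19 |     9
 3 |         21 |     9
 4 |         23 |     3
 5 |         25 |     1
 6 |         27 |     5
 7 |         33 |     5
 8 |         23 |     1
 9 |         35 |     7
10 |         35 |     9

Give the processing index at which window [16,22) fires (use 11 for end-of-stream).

i=0 t=4 v=9: → [4,10),[0,6); WM=−∞
i=1 t=19 v=5: → [16,22); WM=−∞
i=2 t=19 v=9: → [16,22); WM=−∞
i=3 t=21 v=9: → [20,26),[16,22); WM=21; [0,6) fires=9 [4,10) fires=9
i=4 t=23 v=3: → [20,26); WM=21
i=5 t=25 v=1: → [24,30),[20,26); WM=21
i=6 t=27 v=5: → [24,30); WM=21
i=7 t=33 v=5: → [32,38),[28,34); WM=33; [16,22) fires=9 [20,26) fires=9 [24,30) fires=5
i=8 t=23 v=1: DROP (t<33-2); WM=33
i=9 t=35 v=7: → [32,38); WM=33
i=10 t=35 v=9: → [32,38); WM=33

7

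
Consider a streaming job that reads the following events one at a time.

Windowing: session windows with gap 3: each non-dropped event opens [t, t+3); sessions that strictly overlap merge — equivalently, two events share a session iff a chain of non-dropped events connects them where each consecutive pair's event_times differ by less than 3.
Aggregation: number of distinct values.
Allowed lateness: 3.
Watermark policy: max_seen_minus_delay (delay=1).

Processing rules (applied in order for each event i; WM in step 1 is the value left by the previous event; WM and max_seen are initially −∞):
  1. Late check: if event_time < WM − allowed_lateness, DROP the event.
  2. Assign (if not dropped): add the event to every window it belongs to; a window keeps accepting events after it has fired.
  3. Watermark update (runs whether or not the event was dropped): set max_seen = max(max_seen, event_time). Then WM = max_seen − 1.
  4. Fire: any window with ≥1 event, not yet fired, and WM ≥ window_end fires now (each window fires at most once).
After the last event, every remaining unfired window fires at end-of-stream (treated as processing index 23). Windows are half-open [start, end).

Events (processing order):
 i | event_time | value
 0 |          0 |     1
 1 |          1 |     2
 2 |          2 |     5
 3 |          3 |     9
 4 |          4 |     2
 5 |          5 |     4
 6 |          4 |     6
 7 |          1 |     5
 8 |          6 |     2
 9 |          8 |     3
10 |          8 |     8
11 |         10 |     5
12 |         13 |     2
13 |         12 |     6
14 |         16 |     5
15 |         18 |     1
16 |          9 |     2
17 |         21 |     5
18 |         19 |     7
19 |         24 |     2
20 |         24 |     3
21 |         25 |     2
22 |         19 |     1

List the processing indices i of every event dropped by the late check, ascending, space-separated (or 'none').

i=0 t=0 v=1: → [0,3); WM=-1
i=1 t=1 v=2: → [0,4); WM=0
i=2 t=2 v=5: → [0,5); WM=1
i=3 t=3 v=9: → [0,6); WM=2
i=4 t=4 v=2: → [0,7); WM=3
i=5 t=5 v=4: → [0,8); WM=4
i=6 t=4 v=6: → [0,8); WM=4
i=7 t=1 v=5: → [0,8); WM=4
i=8 t=6 v=2: → [0,9); WM=5
i=9 t=8 v=3: → [0,11); WM=7
i=10 t=8 v=8: → [0,11); WM=7
i=11 t=10 v=5: → [0,13); WM=9
i=12 t=13 v=2: → [13,16); WM=12
i=13 t=12 v=6: → [0,16); WM=12
i=14 t=16 v=5: → [16,19); WM=15
i=15 t=18 v=1: → [16,21); WM=17
i=16 t=9 v=2: DROP (t<17-3); WM=17
i=17 t=21 v=5: → [21,24); WM=20
i=18 t=19 v=7: → [16,24); WM=20
i=19 t=24 v=2: → [24,27); WM=23
i=20 t=24 v=3: → [24,27); WM=23
i=21 t=25 v=2: → [24,28); WM=24
i=22 t=19 v=1: DROP (t<24-3); WM=24

16 22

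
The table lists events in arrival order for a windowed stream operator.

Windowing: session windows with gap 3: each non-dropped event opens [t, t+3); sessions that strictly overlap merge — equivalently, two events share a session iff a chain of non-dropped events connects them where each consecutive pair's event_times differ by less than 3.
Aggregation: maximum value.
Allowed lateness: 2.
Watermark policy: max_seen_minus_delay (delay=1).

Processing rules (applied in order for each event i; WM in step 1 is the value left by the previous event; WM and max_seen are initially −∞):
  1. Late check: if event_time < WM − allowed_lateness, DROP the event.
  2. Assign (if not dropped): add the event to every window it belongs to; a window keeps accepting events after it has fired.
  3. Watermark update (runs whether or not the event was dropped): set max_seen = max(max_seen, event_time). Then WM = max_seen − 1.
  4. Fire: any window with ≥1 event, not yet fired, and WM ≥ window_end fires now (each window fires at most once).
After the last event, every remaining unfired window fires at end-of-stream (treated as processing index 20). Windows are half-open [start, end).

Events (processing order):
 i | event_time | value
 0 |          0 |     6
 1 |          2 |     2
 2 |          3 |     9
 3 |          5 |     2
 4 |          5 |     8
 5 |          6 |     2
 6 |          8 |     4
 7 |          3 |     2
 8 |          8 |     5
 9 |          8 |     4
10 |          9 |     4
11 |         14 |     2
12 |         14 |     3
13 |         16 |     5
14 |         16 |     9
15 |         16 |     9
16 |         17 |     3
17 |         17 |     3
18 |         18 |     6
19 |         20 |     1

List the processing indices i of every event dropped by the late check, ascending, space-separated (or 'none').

7

i=0 t=0 v=6: → [0,3); WM=-1
i=1 t=2 v=2: → [0,5); WM=1
i=2 t=3 v=9: → [0,6); WM=2
i=3 t=5 v=2: → [0,8); WM=4
i=4 t=5 v=8: → [0,8); WM=4
i=5 t=6 v=2: → [0,9); WM=5
i=6 t=8 v=4: → [0,11); WM=7
i=7 t=3 v=2: DROP (t<7-2); WM=7
i=8 t=8 v=5: → [0,11); WM=7
i=9 t=8 v=4: → [0,11); WM=7
i=10 t=9 v=4: → [0,12); WM=8
i=11 t=14 v=2: → [14,17); WM=13
i=12 t=14 v=3: → [14,17); WM=13
i=13 t=16 v=5: → [14,19); WM=15
i=14 t=16 v=9: → [14,19); WM=15
i=15 t=16 v=9: → [14,19); WM=15
i=16 t=17 v=3: → [14,20); WM=16
i=17 t=17 v=3: → [14,20); WM=16
i=18 t=18 v=6: → [14,21); WM=17
i=19 t=20 v=1: → [14,23); WM=19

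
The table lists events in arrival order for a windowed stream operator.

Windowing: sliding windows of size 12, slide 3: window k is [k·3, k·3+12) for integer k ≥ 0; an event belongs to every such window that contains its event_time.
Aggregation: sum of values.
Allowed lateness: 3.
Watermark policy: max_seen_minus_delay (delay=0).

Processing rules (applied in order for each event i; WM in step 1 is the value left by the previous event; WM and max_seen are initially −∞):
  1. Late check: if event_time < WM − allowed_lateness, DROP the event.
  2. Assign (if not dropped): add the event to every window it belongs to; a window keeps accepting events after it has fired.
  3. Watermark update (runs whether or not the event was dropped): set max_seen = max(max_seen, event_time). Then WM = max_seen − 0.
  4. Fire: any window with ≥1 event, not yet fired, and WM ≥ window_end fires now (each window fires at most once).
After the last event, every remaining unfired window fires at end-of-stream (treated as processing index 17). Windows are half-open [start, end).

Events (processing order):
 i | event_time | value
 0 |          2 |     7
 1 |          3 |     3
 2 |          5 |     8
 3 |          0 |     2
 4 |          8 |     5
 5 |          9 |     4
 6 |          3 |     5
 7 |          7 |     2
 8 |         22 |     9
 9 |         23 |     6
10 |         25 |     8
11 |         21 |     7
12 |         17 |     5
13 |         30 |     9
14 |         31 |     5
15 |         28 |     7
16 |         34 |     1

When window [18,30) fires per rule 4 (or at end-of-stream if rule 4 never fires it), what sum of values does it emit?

i=0 t=2 v=7: → [0,12); WM=2
i=1 t=3 v=3: → [3,15),[0,12); WM=3
i=2 t=5 v=8: → [3,15),[0,12); WM=5
i=3 t=0 v=2: DROP (t<5-3); WM=5
i=4 t=8 v=5: → [6,18),[3,15),[0,12); WM=8
i=5 t=9 v=4: → [9,21),[6,18),[3,15),[0,12); WM=9
i=6 t=3 v=5: DROP (t<9-3); WM=9
i=7 t=7 v=2: → [6,18),[3,15),[0,12); WM=9
i=8 t=22 v=9: → [21,33),[18,30),[15,27),[12,24); WM=22; [0,12) fires=29 [3,15) fires=22 [6,18) fires=11 [9,21) fires=4
i=9 t=23 v=6: → [21,33),[18,30),[15,27),[12,24); WM=23
i=10 t=25 v=8: → [24,36),[21,33),[18,30),[15,27); WM=25; [12,24) fires=15
i=11 t=21 v=7: DROP (t<25-3); WM=25
i=12 t=17 v=5: DROP (t<25-3); WM=25
i=13 t=30 v=9: → [30,42),[27,39),[24,36),[21,33); WM=30; [15,27) fires=23 [18,30) fires=23
i=14 t=31 v=5: → [30,42),[27,39),[24,36),[21,33); WM=31
i=15 t=28 v=7: → [27,39),[24,36),[21,33),[18,30); WM=31
i=16 t=34 v=1: → [33,45),[30,42),[27,39),[24,36); WM=34; [21,33) fires=44

23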